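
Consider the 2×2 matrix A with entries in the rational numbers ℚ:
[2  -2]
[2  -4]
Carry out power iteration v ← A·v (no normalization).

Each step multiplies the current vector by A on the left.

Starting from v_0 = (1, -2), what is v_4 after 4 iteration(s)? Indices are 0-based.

v_0 = (1, -2).
v_1 = A·v_0 = (6, 10).
v_2 = A·v_1 = (-8, -28).
v_3 = A·v_2 = (40, 96).
v_4 = A·v_3 = (-112, -304).

v_4 = (-112, -304)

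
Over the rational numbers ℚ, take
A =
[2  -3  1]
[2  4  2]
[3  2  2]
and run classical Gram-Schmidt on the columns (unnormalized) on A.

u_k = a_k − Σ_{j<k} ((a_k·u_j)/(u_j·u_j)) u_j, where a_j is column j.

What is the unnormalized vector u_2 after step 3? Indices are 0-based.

u_2 = (16/143, 2/11, -28/143)

Step 1: u_0 = a_0 = (2, 2, 3).
Step 2: u_1 = a_1 − (8/17)·u_0 = (-67/17, 52/17, 10/17).
Step 3: u_2 = a_2 − (12/17)·u_0 − (19/143)·u_1 = (16/143, 2/11, -28/143).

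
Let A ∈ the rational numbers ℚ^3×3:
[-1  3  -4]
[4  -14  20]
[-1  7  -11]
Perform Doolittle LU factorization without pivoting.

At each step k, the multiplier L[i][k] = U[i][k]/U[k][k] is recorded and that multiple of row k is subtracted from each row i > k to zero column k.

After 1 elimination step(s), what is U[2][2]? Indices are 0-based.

Step 1: pivot at (0,0) is -1.
  row1 ← row1 − (-4)·row0  ⇒  L[1][0]=-4, U row1=(0, -2, 4)
  row2 ← row2 − (1)·row0  ⇒  L[2][0]=1, U row2=(0, 4, -7)

U[2][2] = -7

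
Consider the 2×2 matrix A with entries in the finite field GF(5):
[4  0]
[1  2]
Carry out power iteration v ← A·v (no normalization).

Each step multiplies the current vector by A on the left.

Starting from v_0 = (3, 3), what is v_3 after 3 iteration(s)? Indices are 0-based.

v_0 = (3, 3).
v_1 = A·v_0 = (2, 4).
v_2 = A·v_1 = (3, 0).
v_3 = A·v_2 = (2, 3).

v_3 = (2, 3)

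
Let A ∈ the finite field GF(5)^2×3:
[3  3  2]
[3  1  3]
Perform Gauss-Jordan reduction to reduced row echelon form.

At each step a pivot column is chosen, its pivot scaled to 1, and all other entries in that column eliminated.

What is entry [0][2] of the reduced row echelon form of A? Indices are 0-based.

[1] R0 /= 3  ⇒  (1, 1, 4)
     R1 -= 3·R0  ⇒  (0, 3, 1)
[2] R1 /= 3  ⇒  (0, 1, 2)
     R0 -= 1·R1  ⇒  (1, 0, 2)

M[0][2] = 2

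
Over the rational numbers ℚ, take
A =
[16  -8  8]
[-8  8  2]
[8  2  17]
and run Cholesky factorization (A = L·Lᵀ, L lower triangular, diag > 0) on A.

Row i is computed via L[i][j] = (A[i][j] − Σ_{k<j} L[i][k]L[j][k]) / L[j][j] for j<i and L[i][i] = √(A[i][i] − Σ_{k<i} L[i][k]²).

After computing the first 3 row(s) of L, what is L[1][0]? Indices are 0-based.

L[1][0] = -2

Step 1: L[0][0] = √(16) = 4.
  L[1][0] = (-8) / L[0][0] = -2.
Step 2: L[1][1] = √(4) = 2.
  L[2][0] = (8) / L[0][0] = 2.
  L[2][1] = (6) / L[1][1] = 3.
Step 3: L[2][2] = √(4) = 2.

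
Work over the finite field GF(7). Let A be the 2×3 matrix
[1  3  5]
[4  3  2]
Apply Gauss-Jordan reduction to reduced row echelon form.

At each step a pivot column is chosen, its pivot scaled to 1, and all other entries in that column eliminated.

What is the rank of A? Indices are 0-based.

step 1: normalize row 0 (÷1) = (1, 3, 5)
  row 1: subtract 4×row0 = (0, 5, 3)
step 2: normalize row 1 (÷5) = (0, 1, 2)
  row 0: subtract 3×row1 = (1, 0, 6)

rank = 2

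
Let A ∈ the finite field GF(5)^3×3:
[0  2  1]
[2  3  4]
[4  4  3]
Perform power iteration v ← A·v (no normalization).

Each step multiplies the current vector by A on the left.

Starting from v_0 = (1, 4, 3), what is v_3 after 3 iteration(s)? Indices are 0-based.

v_3 = (2, 0, 3)

v_0 = (1, 4, 3).
v_1 = A·v_0 = (1, 1, 4).
v_2 = A·v_1 = (1, 1, 0).
v_3 = A·v_2 = (2, 0, 3).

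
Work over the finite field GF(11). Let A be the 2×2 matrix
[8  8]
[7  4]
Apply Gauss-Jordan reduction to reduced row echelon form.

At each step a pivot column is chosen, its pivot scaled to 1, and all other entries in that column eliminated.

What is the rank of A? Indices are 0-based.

rank = 2

step 1: normalize row 0 (÷8) = (1, 1)
  row 1: subtract 7×row0 = (0, 8)
step 2: normalize row 1 (÷8) = (0, 1)
  row 0: subtract 1×row1 = (1, 0)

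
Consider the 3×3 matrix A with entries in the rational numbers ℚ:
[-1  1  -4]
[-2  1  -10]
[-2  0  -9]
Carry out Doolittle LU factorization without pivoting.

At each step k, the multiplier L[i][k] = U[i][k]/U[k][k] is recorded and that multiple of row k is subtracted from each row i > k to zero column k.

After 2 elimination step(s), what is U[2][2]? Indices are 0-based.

U[2][2] = 3

k=0: U[0][0]=-1
  eliminate (1,0): mult=2, new row 1: (0, -1, -2); set L[1][0]=2
  eliminate (2,0): mult=2, new row 2: (0, -2, -1); set L[2][0]=2
k=1: U[1][1]=-1
  eliminate (2,1): mult=2, new row 2: (0, 0, 3); set L[2][1]=2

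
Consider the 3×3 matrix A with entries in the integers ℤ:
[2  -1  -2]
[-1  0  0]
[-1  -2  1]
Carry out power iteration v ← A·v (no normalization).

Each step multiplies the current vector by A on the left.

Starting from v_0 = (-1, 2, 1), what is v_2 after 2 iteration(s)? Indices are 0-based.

v_0 = (-1, 2, 1).
v_1 = A·v_0 = (-6, 1, -2).
v_2 = A·v_1 = (-9, 6, 2).

v_2 = (-9, 6, 2)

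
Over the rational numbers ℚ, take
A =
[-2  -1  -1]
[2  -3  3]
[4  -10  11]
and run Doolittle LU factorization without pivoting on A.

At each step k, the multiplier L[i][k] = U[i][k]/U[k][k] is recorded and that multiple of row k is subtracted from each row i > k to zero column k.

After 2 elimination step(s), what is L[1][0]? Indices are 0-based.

k=0: U[0][0]=-2
  eliminate (1,0): mult=-1, new row 1: (0, -4, 2); set L[1][0]=-1
  eliminate (2,0): mult=-2, new row 2: (0, -12, 9); set L[2][0]=-2
k=1: U[1][1]=-4
  eliminate (2,1): mult=3, new row 2: (0, 0, 3); set L[2][1]=3

L[1][0] = -1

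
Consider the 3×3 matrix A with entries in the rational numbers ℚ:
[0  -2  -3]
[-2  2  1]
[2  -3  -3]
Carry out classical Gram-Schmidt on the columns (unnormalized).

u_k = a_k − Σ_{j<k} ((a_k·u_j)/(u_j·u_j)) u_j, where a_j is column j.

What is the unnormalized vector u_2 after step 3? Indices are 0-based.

u_2 = (1/9, -2/9, -2/9)

Step 1: u_0 = a_0 = (0, -2, 2).
Step 2: u_1 = a_1 − (-5/4)·u_0 = (-2, -1/2, -1/2).
Step 3: u_2 = a_2 − (-1)·u_0 − (14/9)·u_1 = (1/9, -2/9, -2/9).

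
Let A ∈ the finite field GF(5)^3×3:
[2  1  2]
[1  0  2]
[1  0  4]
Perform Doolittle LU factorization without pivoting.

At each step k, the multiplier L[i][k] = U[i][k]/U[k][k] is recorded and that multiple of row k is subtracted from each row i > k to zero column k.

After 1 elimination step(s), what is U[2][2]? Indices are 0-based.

Step 1: pivot at (0,0) is 2.
  row1 ← row1 − (3)·row0  ⇒  L[1][0]=3, U row1=(0, 2, 1)
  row2 ← row2 − (3)·row0  ⇒  L[2][0]=3, U row2=(0, 2, 3)

U[2][2] = 3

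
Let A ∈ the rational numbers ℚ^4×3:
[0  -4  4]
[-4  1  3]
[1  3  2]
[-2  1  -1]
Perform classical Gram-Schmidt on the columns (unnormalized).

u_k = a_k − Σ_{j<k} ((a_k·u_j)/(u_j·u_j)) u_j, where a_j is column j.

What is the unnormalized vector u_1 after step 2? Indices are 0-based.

Step 1: u_0 = a_0 = (0, -4, 1, -2).
Step 2: u_1 = a_1 − (-1/7)·u_0 = (-4, 3/7, 22/7, 5/7).

u_1 = (-4, 3/7, 22/7, 5/7)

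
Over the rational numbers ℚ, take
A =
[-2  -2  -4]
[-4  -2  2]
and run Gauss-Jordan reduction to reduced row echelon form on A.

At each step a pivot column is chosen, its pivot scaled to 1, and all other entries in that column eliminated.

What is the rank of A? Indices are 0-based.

[1] R0 /= -2  ⇒  (1, 1, 2)
     R1 -= -4·R0  ⇒  (0, 2, 10)
[2] R1 /= 2  ⇒  (0, 1, 5)
     R0 -= 1·R1  ⇒  (1, 0, -3)

rank = 2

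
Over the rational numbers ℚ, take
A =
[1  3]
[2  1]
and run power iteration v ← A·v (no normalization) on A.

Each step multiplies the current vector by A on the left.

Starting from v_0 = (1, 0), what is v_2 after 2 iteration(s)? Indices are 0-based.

v_2 = (7, 4)

v_0 = (1, 0).
v_1 = A·v_0 = (1, 2).
v_2 = A·v_1 = (7, 4).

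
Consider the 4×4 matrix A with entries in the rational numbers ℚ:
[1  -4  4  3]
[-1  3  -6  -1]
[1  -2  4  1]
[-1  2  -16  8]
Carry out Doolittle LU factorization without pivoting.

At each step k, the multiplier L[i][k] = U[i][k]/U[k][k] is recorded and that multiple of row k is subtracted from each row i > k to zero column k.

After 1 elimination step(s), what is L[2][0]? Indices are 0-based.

L[2][0] = 1

Step 1: pivot at (0,0) is 1.
  row1 ← row1 − (-1)·row0  ⇒  L[1][0]=-1, U row1=(0, -1, -2, 2)
  row2 ← row2 − (1)·row0  ⇒  L[2][0]=1, U row2=(0, 2, 0, -2)
  row3 ← row3 − (-1)·row0  ⇒  L[3][0]=-1, U row3=(0, -2, -12, 11)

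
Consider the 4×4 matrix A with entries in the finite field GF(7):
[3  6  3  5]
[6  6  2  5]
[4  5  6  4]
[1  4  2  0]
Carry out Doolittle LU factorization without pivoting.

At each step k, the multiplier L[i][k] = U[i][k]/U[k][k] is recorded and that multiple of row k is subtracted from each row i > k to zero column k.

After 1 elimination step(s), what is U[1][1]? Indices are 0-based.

Step 1: pivot at (0,0) is 3.
  row1 ← row1 − (2)·row0  ⇒  L[1][0]=2, U row1=(0, 1, 3, 2)
  row2 ← row2 − (6)·row0  ⇒  L[2][0]=6, U row2=(0, 4, 2, 2)
  row3 ← row3 − (5)·row0  ⇒  L[3][0]=5, U row3=(0, 2, 1, 3)

U[1][1] = 1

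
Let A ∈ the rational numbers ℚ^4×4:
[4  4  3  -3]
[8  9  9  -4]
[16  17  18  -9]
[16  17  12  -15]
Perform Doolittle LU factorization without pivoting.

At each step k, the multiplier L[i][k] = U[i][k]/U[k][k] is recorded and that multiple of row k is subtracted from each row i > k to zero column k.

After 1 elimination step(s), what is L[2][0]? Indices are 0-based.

k=0: U[0][0]=4
  eliminate (1,0): mult=2, new row 1: (0, 1, 3, 2); set L[1][0]=2
  eliminate (2,0): mult=4, new row 2: (0, 1, 6, 3); set L[2][0]=4
  eliminate (3,0): mult=4, new row 3: (0, 1, 0, -3); set L[3][0]=4

L[2][0] = 4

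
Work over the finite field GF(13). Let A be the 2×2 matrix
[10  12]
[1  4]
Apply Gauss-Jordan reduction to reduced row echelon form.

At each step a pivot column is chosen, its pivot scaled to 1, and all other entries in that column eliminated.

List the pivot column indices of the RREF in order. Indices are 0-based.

pivot columns: 0, 1

step 1: normalize row 0 (÷10) = (1, 9)
  row 1: subtract 1×row0 = (0, 8)
step 2: normalize row 1 (÷8) = (0, 1)
  row 0: subtract 9×row1 = (1, 0)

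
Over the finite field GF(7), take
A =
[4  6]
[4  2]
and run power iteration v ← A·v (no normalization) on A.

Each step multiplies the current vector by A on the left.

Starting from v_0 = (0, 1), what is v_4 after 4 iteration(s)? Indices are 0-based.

v_0 = (0, 1).
v_1 = A·v_0 = (6, 2).
v_2 = A·v_1 = (1, 0).
v_3 = A·v_2 = (4, 4).
v_4 = A·v_3 = (5, 3).

v_4 = (5, 3)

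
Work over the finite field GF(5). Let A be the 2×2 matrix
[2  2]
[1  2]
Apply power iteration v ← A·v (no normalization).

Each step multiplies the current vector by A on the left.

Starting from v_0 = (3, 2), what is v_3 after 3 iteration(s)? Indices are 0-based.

v_3 = (1, 2)

v_0 = (3, 2).
v_1 = A·v_0 = (0, 2).
v_2 = A·v_1 = (4, 4).
v_3 = A·v_2 = (1, 2).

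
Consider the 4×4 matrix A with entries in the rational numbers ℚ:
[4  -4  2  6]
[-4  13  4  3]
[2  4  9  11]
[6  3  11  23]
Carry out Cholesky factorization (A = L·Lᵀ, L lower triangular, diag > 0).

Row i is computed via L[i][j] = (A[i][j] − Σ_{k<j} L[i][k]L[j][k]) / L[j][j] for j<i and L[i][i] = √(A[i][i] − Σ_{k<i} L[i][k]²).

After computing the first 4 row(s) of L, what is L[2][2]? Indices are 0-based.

Step 1: L[0][0] = √(4) = 2.
  L[1][0] = (-4) / L[0][0] = -2.
Step 2: L[1][1] = √(9) = 3.
  L[2][0] = (2) / L[0][0] = 1.
  L[2][1] = (6) / L[1][1] = 2.
Step 3: L[2][2] = √(4) = 2.
  L[3][0] = (6) / L[0][0] = 3.
  L[3][1] = (9) / L[1][1] = 3.
  L[3][2] = (2) / L[2][2] = 1.
Step 4: L[3][3] = √(4) = 2.

L[2][2] = 2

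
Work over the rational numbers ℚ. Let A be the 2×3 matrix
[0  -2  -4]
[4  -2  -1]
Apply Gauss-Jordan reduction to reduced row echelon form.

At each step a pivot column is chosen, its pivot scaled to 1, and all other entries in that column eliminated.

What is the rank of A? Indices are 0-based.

[1] R0 <-> R1
[1] R0 /= 4  ⇒  (1, -1/2, -1/4)
[2] R1 /= -2  ⇒  (0, 1, 2)
     R0 -= -1/2·R1  ⇒  (1, 0, 3/4)

rank = 2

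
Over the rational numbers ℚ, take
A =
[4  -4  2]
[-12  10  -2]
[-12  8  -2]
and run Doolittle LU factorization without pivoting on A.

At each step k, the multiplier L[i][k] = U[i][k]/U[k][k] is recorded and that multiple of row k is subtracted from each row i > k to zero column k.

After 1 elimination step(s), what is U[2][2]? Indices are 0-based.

k=0: U[0][0]=4
  eliminate (1,0): mult=-3, new row 1: (0, -2, 4); set L[1][0]=-3
  eliminate (2,0): mult=-3, new row 2: (0, -4, 4); set L[2][0]=-3

U[2][2] = 4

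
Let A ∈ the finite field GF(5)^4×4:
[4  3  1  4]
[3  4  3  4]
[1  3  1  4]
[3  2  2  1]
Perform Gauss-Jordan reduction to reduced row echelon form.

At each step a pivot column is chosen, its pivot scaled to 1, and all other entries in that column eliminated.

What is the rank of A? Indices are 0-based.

[1] R0 /= 4  ⇒  (1, 2, 4, 1)
     R1 -= 3·R0  ⇒  (0, 3, 1, 1)
     R2 -= 1·R0  ⇒  (0, 1, 2, 3)
     R3 -= 3·R0  ⇒  (0, 1, 0, 3)
[2] R1 /= 3  ⇒  (0, 1, 2, 2)
     R0 -= 2·R1  ⇒  (1, 0, 0, 2)
     R2 -= 1·R1  ⇒  (0, 0, 0, 1)
     R3 -= 1·R1  ⇒  (0, 0, 3, 1)
[3] R2 <-> R3
[3] R2 /= 3  ⇒  (0, 0, 1, 2)
     R1 -= 2·R2  ⇒  (0, 1, 0, 3)
[4] R3 /= 1  ⇒  (0, 0, 0, 1)
     R0 -= 2·R3  ⇒  (1, 0, 0, 0)
     R1 -= 3·R3  ⇒  (0, 1, 0, 0)
     R2 -= 2·R3  ⇒  (0, 0, 1, 0)

rank = 4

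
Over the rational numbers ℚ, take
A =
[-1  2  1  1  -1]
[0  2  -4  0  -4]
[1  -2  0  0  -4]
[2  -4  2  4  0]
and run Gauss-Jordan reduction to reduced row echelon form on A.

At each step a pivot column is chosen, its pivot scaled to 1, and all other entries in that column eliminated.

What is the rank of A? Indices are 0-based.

rank = 4

step 1: normalize row 0 (÷-1) = (1, -2, -1, -1, 1)
  row 2: subtract 1×row0 = (0, 0, 1, 1, -5)
  row 3: subtract 2×row0 = (0, 0, 4, 6, -2)
step 2: normalize row 1 (÷2) = (0, 1, -2, 0, -2)
  row 0: subtract -2×row1 = (1, 0, -5, -1, -3)
step 3: normalize row 2 (÷1) = (0, 0, 1, 1, -5)
  row 0: subtract -5×row2 = (1, 0, 0, 4, -28)
  row 1: subtract -2×row2 = (0, 1, 0, 2, -12)
  row 3: subtract 4×row2 = (0, 0, 0, 2, 18)
step 4: normalize row 3 (÷2) = (0, 0, 0, 1, 9)
  row 0: subtract 4×row3 = (1, 0, 0, 0, -64)
  row 1: subtract 2×row3 = (0, 1, 0, 0, -30)
  row 2: subtract 1×row3 = (0, 0, 1, 0, -14)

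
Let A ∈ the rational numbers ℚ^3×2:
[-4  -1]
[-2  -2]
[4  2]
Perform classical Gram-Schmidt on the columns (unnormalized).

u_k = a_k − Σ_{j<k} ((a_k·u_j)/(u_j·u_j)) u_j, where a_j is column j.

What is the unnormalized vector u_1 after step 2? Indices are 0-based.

u_1 = (7/9, -10/9, 2/9)

Step 1: u_0 = a_0 = (-4, -2, 4).
Step 2: u_1 = a_1 − (4/9)·u_0 = (7/9, -10/9, 2/9).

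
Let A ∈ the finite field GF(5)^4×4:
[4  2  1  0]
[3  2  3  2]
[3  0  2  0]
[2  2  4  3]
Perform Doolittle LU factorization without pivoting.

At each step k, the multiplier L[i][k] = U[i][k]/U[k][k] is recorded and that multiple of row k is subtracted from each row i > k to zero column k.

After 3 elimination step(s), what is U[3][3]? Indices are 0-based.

Step 1: pivot at (0,0) is 4.
  row1 ← row1 − (2)·row0  ⇒  L[1][0]=2, U row1=(0, 3, 1, 2)
  row2 ← row2 − (2)·row0  ⇒  L[2][0]=2, U row2=(0, 1, 0, 0)
  row3 ← row3 − (3)·row0  ⇒  L[3][0]=3, U row3=(0, 1, 1, 3)
Step 2: pivot at (1,1) is 3.
  row2 ← row2 − (2)·row1  ⇒  L[2][1]=2, U row2=(0, 0, 3, 1)
  row3 ← row3 − (2)·row1  ⇒  L[3][1]=2, U row3=(0, 0, 4, 4)
Step 3: pivot at (2,2) is 3.
  row3 ← row3 − (3)·row2  ⇒  L[3][2]=3, U row3=(0, 0, 0, 1)

U[3][3] = 1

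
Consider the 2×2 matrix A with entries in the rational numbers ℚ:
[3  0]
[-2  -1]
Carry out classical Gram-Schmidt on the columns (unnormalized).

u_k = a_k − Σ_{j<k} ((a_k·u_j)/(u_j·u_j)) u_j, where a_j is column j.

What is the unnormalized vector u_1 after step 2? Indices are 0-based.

Step 1: u_0 = a_0 = (3, -2).
Step 2: u_1 = a_1 − (2/13)·u_0 = (-6/13, -9/13).

u_1 = (-6/13, -9/13)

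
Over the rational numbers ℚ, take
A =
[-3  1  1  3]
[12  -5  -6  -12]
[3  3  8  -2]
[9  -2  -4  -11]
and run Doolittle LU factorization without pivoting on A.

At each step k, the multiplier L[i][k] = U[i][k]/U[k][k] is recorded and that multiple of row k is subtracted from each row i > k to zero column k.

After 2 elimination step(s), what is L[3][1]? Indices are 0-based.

L[3][1] = -1

Step 1: pivot at (0,0) is -3.
  row1 ← row1 − (-4)·row0  ⇒  L[1][0]=-4, U row1=(0, -1, -2, 0)
  row2 ← row2 − (-1)·row0  ⇒  L[2][0]=-1, U row2=(0, 4, 9, 1)
  row3 ← row3 − (-3)·row0  ⇒  L[3][0]=-3, U row3=(0, 1, -1, -2)
Step 2: pivot at (1,1) is -1.
  row2 ← row2 − (-4)·row1  ⇒  L[2][1]=-4, U row2=(0, 0, 1, 1)
  row3 ← row3 − (-1)·row1  ⇒  L[3][1]=-1, U row3=(0, 0, -3, -2)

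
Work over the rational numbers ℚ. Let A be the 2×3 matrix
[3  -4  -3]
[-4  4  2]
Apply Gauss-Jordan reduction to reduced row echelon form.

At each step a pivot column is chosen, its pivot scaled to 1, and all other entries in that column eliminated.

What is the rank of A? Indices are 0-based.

rank = 2

step 1: normalize row 0 (÷3) = (1, -4/3, -1)
  row 1: subtract -4×row0 = (0, -4/3, -2)
step 2: normalize row 1 (÷-4/3) = (0, 1, 3/2)
  row 0: subtract -4/3×row1 = (1, 0, 1)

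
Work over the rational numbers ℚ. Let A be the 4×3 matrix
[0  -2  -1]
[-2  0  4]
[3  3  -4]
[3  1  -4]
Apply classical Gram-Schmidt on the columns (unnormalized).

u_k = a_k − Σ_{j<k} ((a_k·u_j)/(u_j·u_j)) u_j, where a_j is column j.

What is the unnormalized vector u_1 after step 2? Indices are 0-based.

Step 1: u_0 = a_0 = (0, -2, 3, 3).
Step 2: u_1 = a_1 − (6/11)·u_0 = (-2, 12/11, 15/11, -7/11).

u_1 = (-2, 12/11, 15/11, -7/11)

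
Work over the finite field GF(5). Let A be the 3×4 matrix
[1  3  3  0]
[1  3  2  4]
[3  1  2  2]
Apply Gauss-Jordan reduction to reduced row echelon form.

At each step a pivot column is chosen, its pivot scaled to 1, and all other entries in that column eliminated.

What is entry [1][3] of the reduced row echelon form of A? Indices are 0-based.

M[1][3] = 2

pivot(0,0)=1: scale R0 → (1, 3, 3, 0)
  clear (1,0): R1 −= (1)R0 → (0, 0, 4, 4)
  clear (2,0): R2 −= (3)R0 → (0, 2, 3, 2)
pivot(1,1): swap R1↔R2
pivot(1,1)=2: scale R1 → (0, 1, 4, 1)
  clear (0,1): R0 −= (3)R1 → (1, 0, 1, 2)
pivot(2,2)=4: scale R2 → (0, 0, 1, 1)
  clear (0,2): R0 −= (1)R2 → (1, 0, 0, 1)
  clear (1,2): R1 −= (4)R2 → (0, 1, 0, 2)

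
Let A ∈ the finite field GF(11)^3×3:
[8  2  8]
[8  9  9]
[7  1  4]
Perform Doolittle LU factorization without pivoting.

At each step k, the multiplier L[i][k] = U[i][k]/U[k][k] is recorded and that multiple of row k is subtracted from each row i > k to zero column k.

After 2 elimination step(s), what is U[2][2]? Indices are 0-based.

k=0: U[0][0]=8
  eliminate (1,0): mult=1, new row 1: (0, 7, 1); set L[1][0]=1
  eliminate (2,0): mult=5, new row 2: (0, 2, 8); set L[2][0]=5
k=1: U[1][1]=7
  eliminate (2,1): mult=5, new row 2: (0, 0, 3); set L[2][1]=5

U[2][2] = 3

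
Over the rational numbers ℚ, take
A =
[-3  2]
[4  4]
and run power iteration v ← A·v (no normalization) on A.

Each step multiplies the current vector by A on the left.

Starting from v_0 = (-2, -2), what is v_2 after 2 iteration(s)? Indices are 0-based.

v_2 = (-38, -56)

v_0 = (-2, -2).
v_1 = A·v_0 = (2, -16).
v_2 = A·v_1 = (-38, -56).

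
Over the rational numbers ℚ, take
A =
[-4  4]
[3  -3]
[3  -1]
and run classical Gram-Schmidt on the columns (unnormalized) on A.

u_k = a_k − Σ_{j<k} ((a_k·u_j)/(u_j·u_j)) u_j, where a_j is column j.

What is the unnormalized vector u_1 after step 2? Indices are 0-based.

Step 1: u_0 = a_0 = (-4, 3, 3).
Step 2: u_1 = a_1 − (-14/17)·u_0 = (12/17, -9/17, 25/17).

u_1 = (12/17, -9/17, 25/17)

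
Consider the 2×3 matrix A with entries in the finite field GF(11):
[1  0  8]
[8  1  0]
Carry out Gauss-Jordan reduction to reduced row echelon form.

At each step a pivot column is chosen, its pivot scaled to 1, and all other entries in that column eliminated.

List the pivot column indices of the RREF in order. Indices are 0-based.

pivot columns: 0, 1

step 1: normalize row 0 (÷1) = (1, 0, 8)
  row 1: subtract 8×row0 = (0, 1, 2)
step 2: normalize row 1 (÷1) = (0, 1, 2)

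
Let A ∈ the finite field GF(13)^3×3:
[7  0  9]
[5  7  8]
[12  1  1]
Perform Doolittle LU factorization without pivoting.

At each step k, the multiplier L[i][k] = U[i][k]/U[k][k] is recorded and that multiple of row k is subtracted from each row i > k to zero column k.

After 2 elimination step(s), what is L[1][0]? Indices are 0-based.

L[1][0] = 10

k=0: U[0][0]=7
  eliminate (1,0): mult=10, new row 1: (0, 7, 9); set L[1][0]=10
  eliminate (2,0): mult=11, new row 2: (0, 1, 6); set L[2][0]=11
k=1: U[1][1]=7
  eliminate (2,1): mult=2, new row 2: (0, 0, 1); set L[2][1]=2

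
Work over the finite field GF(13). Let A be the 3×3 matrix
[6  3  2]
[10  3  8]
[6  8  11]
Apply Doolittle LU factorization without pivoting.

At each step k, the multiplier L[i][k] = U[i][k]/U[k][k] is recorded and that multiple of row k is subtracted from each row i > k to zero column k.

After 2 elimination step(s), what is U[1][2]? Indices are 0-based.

U[1][2] = 9

Step 1: pivot at (0,0) is 6.
  row1 ← row1 − (6)·row0  ⇒  L[1][0]=6, U row1=(0, 11, 9)
  row2 ← row2 − (1)·row0  ⇒  L[2][0]=1, U row2=(0, 5, 9)
Step 2: pivot at (1,1) is 11.
  row2 ← row2 − (4)·row1  ⇒  L[2][1]=4, U row2=(0, 0, 12)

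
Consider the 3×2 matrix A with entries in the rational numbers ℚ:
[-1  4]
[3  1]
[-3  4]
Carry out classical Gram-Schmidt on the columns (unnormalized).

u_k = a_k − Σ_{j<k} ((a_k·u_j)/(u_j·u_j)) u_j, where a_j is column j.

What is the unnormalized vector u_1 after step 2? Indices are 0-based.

Step 1: u_0 = a_0 = (-1, 3, -3).
Step 2: u_1 = a_1 − (-13/19)·u_0 = (63/19, 58/19, 37/19).

u_1 = (63/19, 58/19, 37/19)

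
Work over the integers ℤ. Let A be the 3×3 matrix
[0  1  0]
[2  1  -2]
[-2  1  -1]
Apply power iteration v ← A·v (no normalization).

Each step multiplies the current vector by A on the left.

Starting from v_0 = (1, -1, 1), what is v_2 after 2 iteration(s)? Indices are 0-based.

v_2 = (-1, 5, 5)

v_0 = (1, -1, 1).
v_1 = A·v_0 = (-1, -1, -4).
v_2 = A·v_1 = (-1, 5, 5).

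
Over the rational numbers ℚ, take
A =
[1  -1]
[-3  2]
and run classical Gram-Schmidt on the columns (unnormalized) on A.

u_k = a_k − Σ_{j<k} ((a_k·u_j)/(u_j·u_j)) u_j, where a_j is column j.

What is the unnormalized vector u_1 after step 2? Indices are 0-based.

Step 1: u_0 = a_0 = (1, -3).
Step 2: u_1 = a_1 − (-7/10)·u_0 = (-3/10, -1/10).

u_1 = (-3/10, -1/10)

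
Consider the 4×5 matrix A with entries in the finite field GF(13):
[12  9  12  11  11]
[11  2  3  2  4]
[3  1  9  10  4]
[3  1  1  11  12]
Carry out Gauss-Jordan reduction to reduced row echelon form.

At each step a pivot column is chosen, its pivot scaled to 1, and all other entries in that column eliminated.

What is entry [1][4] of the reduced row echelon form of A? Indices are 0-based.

M[1][4] = 9

[1] R0 /= 12  ⇒  (1, 4, 1, 2, 2)
     R1 -= 11·R0  ⇒  (0, 10, 5, 6, 8)
     R2 -= 3·R0  ⇒  (0, 2, 6, 4, 11)
     R3 -= 3·R0  ⇒  (0, 2, 11, 5, 6)
[2] R1 /= 10  ⇒  (0, 1, 7, 11, 6)
     R0 -= 4·R1  ⇒  (1, 0, 12, 10, 4)
     R2 -= 2·R1  ⇒  (0, 0, 5, 8, 12)
     R3 -= 2·R1  ⇒  (0, 0, 10, 9, 7)
[3] R2 /= 5  ⇒  (0, 0, 1, 12, 5)
     R0 -= 12·R2  ⇒  (1, 0, 0, 9, 9)
     R1 -= 7·R2  ⇒  (0, 1, 0, 5, 10)
     R3 -= 10·R2  ⇒  (0, 0, 0, 6, 9)
[4] R3 /= 6  ⇒  (0, 0, 0, 1, 8)
     R0 -= 9·R3  ⇒  (1, 0, 0, 0, 2)
     R1 -= 5·R3  ⇒  (0, 1, 0, 0, 9)
     R2 -= 12·R3  ⇒  (0, 0, 1, 0, 0)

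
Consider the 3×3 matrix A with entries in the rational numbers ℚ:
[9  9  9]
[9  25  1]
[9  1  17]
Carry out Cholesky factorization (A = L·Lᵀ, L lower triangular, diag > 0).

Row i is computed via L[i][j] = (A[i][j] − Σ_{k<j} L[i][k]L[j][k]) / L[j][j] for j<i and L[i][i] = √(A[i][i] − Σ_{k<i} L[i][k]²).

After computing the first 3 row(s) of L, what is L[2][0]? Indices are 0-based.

L[2][0] = 3

Step 1: L[0][0] = √(9) = 3.
  L[1][0] = (9) / L[0][0] = 3.
Step 2: L[1][1] = √(16) = 4.
  L[2][0] = (9) / L[0][0] = 3.
  L[2][1] = (-8) / L[1][1] = -2.
Step 3: L[2][2] = √(4) = 2.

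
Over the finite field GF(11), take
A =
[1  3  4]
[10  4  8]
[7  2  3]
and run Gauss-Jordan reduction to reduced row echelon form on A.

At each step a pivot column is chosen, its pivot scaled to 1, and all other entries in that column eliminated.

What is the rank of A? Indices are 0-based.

rank = 3

[1] R0 /= 1  ⇒  (1, 3, 4)
     R1 -= 10·R0  ⇒  (0, 7, 1)
     R2 -= 7·R0  ⇒  (0, 3, 8)
[2] R1 /= 7  ⇒  (0, 1, 8)
     R0 -= 3·R1  ⇒  (1, 0, 2)
     R2 -= 3·R1  ⇒  (0, 0, 6)
[3] R2 /= 6  ⇒  (0, 0, 1)
     R0 -= 2·R2  ⇒  (1, 0, 0)
     R1 -= 8·R2  ⇒  (0, 1, 0)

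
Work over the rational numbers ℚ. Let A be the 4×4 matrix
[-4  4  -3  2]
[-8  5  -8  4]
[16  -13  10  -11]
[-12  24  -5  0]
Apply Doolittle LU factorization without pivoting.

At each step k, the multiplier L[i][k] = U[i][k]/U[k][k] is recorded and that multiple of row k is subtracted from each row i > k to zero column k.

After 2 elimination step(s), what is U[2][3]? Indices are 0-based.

U[2][3] = -3

k=0: U[0][0]=-4
  eliminate (1,0): mult=2, new row 1: (0, -3, -2, 0); set L[1][0]=2
  eliminate (2,0): mult=-4, new row 2: (0, 3, -2, -3); set L[2][0]=-4
  eliminate (3,0): mult=3, new row 3: (0, 12, 4, -6); set L[3][0]=3
k=1: U[1][1]=-3
  eliminate (2,1): mult=-1, new row 2: (0, 0, -4, -3); set L[2][1]=-1
  eliminate (3,1): mult=-4, new row 3: (0, 0, -4, -6); set L[3][1]=-4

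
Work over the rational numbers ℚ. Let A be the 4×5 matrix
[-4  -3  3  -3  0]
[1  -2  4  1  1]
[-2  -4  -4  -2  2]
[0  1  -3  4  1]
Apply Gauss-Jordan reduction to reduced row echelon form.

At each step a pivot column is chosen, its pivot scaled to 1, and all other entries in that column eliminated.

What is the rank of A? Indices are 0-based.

rank = 4

[1] R0 /= -4  ⇒  (1, 3/4, -3/4, 3/4, 0)
     R1 -= 1·R0  ⇒  (0, -11/4, 19/4, 1/4, 1)
     R2 -= -2·R0  ⇒  (0, -5/2, -11/2, -1/2, 2)
[2] R1 /= -11/4  ⇒  (0, 1, -19/11, -1/11, -4/11)
     R0 -= 3/4·R1  ⇒  (1, 0, 6/11, 9/11, 3/11)
     R2 -= -5/2·R1  ⇒  (0, 0, -108/11, -8/11, 12/11)
     R3 -= 1·R1  ⇒  (0, 0, -14/11, 45/11, 15/11)
[3] R2 /= -108/11  ⇒  (0, 0, 1, 2/27, -1/9)
     R0 -= 6/11·R2  ⇒  (1, 0, 0, 7/9, 1/3)
     R1 -= -19/11·R2  ⇒  (0, 1, 0, 1/27, -5/9)
     R3 -= -14/11·R2  ⇒  (0, 0, 0, 113/27, 11/9)
[4] R3 /= 113/27  ⇒  (0, 0, 0, 1, 33/113)
     R0 -= 7/9·R3  ⇒  (1, 0, 0, 0, 12/113)
     R1 -= 1/27·R3  ⇒  (0, 1, 0, 0, -64/113)
     R2 -= 2/27·R3  ⇒  (0, 0, 1, 0, -15/113)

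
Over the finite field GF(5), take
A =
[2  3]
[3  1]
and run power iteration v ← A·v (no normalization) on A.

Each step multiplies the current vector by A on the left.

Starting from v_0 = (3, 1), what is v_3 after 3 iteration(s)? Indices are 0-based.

v_0 = (3, 1).
v_1 = A·v_0 = (4, 0).
v_2 = A·v_1 = (3, 2).
v_3 = A·v_2 = (2, 1).

v_3 = (2, 1)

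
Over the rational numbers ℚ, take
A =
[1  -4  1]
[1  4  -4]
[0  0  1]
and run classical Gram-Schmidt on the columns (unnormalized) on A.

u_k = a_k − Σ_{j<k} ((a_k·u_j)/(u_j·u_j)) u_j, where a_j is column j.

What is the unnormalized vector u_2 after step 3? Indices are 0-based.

Step 1: u_0 = a_0 = (1, 1, 0).
Step 2: u_1 = a_1 − (0)·u_0 = (-4, 4, 0).
Step 3: u_2 = a_2 − (-3/2)·u_0 − (-5/8)·u_1 = (0, 0, 1).

u_2 = (0, 0, 1)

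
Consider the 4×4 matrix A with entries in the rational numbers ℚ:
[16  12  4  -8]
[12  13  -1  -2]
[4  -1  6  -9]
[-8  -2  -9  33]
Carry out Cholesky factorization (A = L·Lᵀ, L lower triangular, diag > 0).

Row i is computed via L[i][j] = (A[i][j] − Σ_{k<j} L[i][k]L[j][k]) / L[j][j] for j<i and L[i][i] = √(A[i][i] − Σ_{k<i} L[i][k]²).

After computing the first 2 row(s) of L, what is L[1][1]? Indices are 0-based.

Step 1: L[0][0] = √(16) = 4.
  L[1][0] = (12) / L[0][0] = 3.
Step 2: L[1][1] = √(4) = 2.

L[1][1] = 2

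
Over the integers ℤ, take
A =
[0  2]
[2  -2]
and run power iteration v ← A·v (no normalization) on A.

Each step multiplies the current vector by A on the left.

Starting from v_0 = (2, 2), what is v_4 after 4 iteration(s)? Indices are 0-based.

v_4 = (-32, 64)

v_0 = (2, 2).
v_1 = A·v_0 = (4, 0).
v_2 = A·v_1 = (0, 8).
v_3 = A·v_2 = (16, -16).
v_4 = A·v_3 = (-32, 64).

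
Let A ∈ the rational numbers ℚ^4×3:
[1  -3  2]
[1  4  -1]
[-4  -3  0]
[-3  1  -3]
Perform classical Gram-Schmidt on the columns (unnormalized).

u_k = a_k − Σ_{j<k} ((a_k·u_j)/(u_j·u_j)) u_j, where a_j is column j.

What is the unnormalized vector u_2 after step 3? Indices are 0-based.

Step 1: u_0 = a_0 = (1, 1, -4, -3).
Step 2: u_1 = a_1 − (10/27)·u_0 = (-91/27, 98/27, -41/27, 19/9).
Step 3: u_2 = a_2 − (10/27)·u_0 − (-451/845)·u_1 = (-11/65, 479/845, 567/845, -644/845).

u_2 = (-11/65, 479/845, 567/845, -644/845)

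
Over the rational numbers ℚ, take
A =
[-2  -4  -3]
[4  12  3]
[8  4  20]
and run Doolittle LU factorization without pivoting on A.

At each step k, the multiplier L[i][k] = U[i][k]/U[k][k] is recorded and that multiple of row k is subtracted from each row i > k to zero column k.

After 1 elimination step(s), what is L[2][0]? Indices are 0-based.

[col 0] pivot -2
  R1 -= -2*R0 → (0, 4, -3)  (L[1][0] := -2)
  R2 -= -4*R0 → (0, -12, 8)  (L[2][0] := -4)

L[2][0] = -4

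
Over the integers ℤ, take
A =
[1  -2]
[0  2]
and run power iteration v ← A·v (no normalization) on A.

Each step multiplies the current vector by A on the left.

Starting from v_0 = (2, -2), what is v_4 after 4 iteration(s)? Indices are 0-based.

v_4 = (62, -32)

v_0 = (2, -2).
v_1 = A·v_0 = (6, -4).
v_2 = A·v_1 = (14, -8).
v_3 = A·v_2 = (30, -16).
v_4 = A·v_3 = (62, -32).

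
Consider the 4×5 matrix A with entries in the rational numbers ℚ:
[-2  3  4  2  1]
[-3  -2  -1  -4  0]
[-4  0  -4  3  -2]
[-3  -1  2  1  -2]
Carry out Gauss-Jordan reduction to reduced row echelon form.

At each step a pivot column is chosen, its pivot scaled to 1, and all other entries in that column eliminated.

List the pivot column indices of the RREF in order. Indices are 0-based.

pivot(0,0)=-2: scale R0 → (1, -3/2, -2, -1, -1/2)
  clear (1,0): R1 −= (-3)R0 → (0, -13/2, -7, -7, -3/2)
  clear (2,0): R2 −= (-4)R0 → (0, -6, -12, -1, -4)
  clear (3,0): R3 −= (-3)R0 → (0, -11/2, -4, -2, -7/2)
pivot(1,1)=-13/2: scale R1 → (0, 1, 14/13, 14/13, 3/13)
  clear (0,1): R0 −= (-3/2)R1 → (1, 0, -5/13, 8/13, -2/13)
  clear (2,1): R2 −= (-6)R1 → (0, 0, -72/13, 71/13, -34/13)
  clear (3,1): R3 −= (-11/2)R1 → (0, 0, 25/13, 51/13, -29/13)
pivot(2,2)=-72/13: scale R2 → (0, 0, 1, -71/72, 17/36)
  clear (0,2): R0 −= (-5/13)R2 → (1, 0, 0, 17/72, 1/36)
  clear (1,2): R1 −= (14/13)R2 → (0, 1, 0, 77/36, -5/18)
  clear (3,2): R3 −= (25/13)R2 → (0, 0, 0, 419/72, -113/36)
pivot(3,3)=419/72: scale R3 → (0, 0, 0, 1, -226/419)
  clear (0,3): R0 −= (17/72)R3 → (1, 0, 0, 0, 65/419)
  clear (1,3): R1 −= (77/36)R3 → (0, 1, 0, 0, 367/419)
  clear (2,3): R2 −= (-71/72)R3 → (0, 0, 1, 0, -25/419)

pivot columns: 0, 1, 2, 3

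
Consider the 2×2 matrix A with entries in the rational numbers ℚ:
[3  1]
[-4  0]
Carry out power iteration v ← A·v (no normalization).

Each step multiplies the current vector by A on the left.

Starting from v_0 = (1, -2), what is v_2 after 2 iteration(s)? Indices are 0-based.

v_2 = (-1, -4)

v_0 = (1, -2).
v_1 = A·v_0 = (1, -4).
v_2 = A·v_1 = (-1, -4).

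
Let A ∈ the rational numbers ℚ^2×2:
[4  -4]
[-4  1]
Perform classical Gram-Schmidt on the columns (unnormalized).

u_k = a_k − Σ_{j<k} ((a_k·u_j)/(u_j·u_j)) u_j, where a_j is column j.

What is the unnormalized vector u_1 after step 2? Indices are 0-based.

Step 1: u_0 = a_0 = (4, -4).
Step 2: u_1 = a_1 − (-5/8)·u_0 = (-3/2, -3/2).

u_1 = (-3/2, -3/2)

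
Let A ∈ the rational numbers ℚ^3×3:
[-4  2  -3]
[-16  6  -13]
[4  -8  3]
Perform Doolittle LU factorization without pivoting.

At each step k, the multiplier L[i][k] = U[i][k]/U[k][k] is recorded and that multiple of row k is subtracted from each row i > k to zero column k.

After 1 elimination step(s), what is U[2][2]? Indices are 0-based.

k=0: U[0][0]=-4
  eliminate (1,0): mult=4, new row 1: (0, -2, -1); set L[1][0]=4
  eliminate (2,0): mult=-1, new row 2: (0, -6, 0); set L[2][0]=-1

U[2][2] = 0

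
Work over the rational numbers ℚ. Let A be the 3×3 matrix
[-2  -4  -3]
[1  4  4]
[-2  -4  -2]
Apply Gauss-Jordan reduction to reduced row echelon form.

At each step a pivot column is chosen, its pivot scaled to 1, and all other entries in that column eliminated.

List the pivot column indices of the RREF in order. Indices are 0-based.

pivot columns: 0, 1, 2

step 1: normalize row 0 (÷-2) = (1, 2, 3/2)
  row 1: subtract 1×row0 = (0, 2, 5/2)
  row 2: subtract -2×row0 = (0, 0, 1)
step 2: normalize row 1 (÷2) = (0, 1, 5/4)
  row 0: subtract 2×row1 = (1, 0, -1)
step 3: normalize row 2 (÷1) = (0, 0, 1)
  row 0: subtract -1×row2 = (1, 0, 0)
  row 1: subtract 5/4×row2 = (0, 1, 0)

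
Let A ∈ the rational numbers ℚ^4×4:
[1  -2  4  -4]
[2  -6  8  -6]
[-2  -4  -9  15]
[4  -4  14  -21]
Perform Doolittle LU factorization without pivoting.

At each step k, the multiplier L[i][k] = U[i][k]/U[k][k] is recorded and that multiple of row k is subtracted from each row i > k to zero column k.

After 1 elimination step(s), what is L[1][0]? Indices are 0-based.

L[1][0] = 2

k=0: U[0][0]=1
  eliminate (1,0): mult=2, new row 1: (0, -2, 0, 2); set L[1][0]=2
  eliminate (2,0): mult=-2, new row 2: (0, -8, -1, 7); set L[2][0]=-2
  eliminate (3,0): mult=4, new row 3: (0, 4, -2, -5); set L[3][0]=4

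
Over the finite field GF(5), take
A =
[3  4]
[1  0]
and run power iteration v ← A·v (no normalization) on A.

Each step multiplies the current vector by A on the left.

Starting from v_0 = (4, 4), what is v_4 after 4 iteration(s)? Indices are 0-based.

v_4 = (1, 2)

v_0 = (4, 4).
v_1 = A·v_0 = (3, 4).
v_2 = A·v_1 = (0, 3).
v_3 = A·v_2 = (2, 0).
v_4 = A·v_3 = (1, 2).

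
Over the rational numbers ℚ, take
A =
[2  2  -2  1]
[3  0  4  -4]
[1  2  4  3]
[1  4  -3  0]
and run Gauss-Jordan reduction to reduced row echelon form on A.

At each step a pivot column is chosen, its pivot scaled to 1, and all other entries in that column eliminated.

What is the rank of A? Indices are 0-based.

pivot(0,0)=2: scale R0 → (1, 1, -1, 1/2)
  clear (1,0): R1 −= (3)R0 → (0, -3, 7, -11/2)
  clear (2,0): R2 −= (1)R0 → (0, 1, 5, 5/2)
  clear (3,0): R3 −= (1)R0 → (0, 3, -2, -1/2)
pivot(1,1)=-3: scale R1 → (0, 1, -7/3, 11/6)
  clear (0,1): R0 −= (1)R1 → (1, 0, 4/3, -4/3)
  clear (2,1): R2 −= (1)R1 → (0, 0, 22/3, 2/3)
  clear (3,1): R3 −= (3)R1 → (0, 0, 5, -6)
pivot(2,2)=22/3: scale R2 → (0, 0, 1, 1/11)
  clear (0,2): R0 −= (4/3)R2 → (1, 0, 0, -16/11)
  clear (1,2): R1 −= (-7/3)R2 → (0, 1, 0, 45/22)
  clear (3,2): R3 −= (5)R2 → (0, 0, 0, -71/11)
pivot(3,3)=-71/11: scale R3 → (0, 0, 0, 1)
  clear (0,3): R0 −= (-16/11)R3 → (1, 0, 0, 0)
  clear (1,3): R1 −= (45/22)R3 → (0, 1, 0, 0)
  clear (2,3): R2 −= (1/11)R3 → (0, 0, 1, 0)

rank = 4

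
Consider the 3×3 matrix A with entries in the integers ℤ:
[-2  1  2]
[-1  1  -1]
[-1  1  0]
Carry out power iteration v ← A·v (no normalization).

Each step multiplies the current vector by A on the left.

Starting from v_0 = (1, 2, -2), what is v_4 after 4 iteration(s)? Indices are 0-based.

v_4 = (-16, -1, -8)

v_0 = (1, 2, -2).
v_1 = A·v_0 = (-4, 3, 1).
v_2 = A·v_1 = (13, 6, 7).
v_3 = A·v_2 = (-6, -14, -7).
v_4 = A·v_3 = (-16, -1, -8).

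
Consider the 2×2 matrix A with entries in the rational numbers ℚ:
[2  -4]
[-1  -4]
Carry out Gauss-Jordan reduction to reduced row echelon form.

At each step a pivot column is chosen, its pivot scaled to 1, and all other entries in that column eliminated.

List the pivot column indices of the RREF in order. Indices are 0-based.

pivot columns: 0, 1

[1] R0 /= 2  ⇒  (1, -2)
     R1 -= -1·R0  ⇒  (0, -6)
[2] R1 /= -6  ⇒  (0, 1)
     R0 -= -2·R1  ⇒  (1, 0)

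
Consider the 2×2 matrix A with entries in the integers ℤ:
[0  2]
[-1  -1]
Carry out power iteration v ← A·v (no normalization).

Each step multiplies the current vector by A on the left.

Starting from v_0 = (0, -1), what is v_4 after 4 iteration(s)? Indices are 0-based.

v_0 = (0, -1).
v_1 = A·v_0 = (-2, 1).
v_2 = A·v_1 = (2, 1).
v_3 = A·v_2 = (2, -3).
v_4 = A·v_3 = (-6, 1).

v_4 = (-6, 1)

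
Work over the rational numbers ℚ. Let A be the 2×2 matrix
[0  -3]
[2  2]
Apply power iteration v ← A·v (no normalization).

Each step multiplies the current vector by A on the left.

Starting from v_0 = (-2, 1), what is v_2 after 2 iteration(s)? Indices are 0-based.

v_2 = (6, -10)

v_0 = (-2, 1).
v_1 = A·v_0 = (-3, -2).
v_2 = A·v_1 = (6, -10).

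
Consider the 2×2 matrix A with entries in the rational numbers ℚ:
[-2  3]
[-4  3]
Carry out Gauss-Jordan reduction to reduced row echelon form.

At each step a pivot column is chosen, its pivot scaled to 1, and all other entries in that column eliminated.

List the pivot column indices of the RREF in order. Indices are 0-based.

step 1: normalize row 0 (÷-2) = (1, -3/2)
  row 1: subtract -4×row0 = (0, -3)
step 2: normalize row 1 (÷-3) = (0, 1)
  row 0: subtract -3/2×row1 = (1, 0)

pivot columns: 0, 1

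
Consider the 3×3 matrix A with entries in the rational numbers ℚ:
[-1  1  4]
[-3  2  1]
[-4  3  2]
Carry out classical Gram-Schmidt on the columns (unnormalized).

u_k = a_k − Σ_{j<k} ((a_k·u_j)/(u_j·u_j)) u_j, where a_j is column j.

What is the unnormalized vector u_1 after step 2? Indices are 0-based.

Step 1: u_0 = a_0 = (-1, -3, -4).
Step 2: u_1 = a_1 − (-19/26)·u_0 = (7/26, -5/26, 1/13).

u_1 = (7/26, -5/26, 1/13)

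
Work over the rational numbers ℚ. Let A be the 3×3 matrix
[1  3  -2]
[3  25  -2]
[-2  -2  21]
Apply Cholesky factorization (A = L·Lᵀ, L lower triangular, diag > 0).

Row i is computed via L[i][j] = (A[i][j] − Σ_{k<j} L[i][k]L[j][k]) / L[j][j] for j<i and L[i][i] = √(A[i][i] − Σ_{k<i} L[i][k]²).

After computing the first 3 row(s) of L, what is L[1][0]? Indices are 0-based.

L[1][0] = 3

Step 1: L[0][0] = √(1) = 1.
  L[1][0] = (3) / L[0][0] = 3.
Step 2: L[1][1] = √(16) = 4.
  L[2][0] = (-2) / L[0][0] = -2.
  L[2][1] = (4) / L[1][1] = 1.
Step 3: L[2][2] = √(16) = 4.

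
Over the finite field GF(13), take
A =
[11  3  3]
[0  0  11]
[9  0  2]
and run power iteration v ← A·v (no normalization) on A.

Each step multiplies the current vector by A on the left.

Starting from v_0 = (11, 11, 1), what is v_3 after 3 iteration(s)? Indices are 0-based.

v_0 = (11, 11, 1).
v_1 = A·v_0 = (1, 11, 10).
v_2 = A·v_1 = (9, 6, 3).
v_3 = A·v_2 = (9, 7, 9).

v_3 = (9, 7, 9)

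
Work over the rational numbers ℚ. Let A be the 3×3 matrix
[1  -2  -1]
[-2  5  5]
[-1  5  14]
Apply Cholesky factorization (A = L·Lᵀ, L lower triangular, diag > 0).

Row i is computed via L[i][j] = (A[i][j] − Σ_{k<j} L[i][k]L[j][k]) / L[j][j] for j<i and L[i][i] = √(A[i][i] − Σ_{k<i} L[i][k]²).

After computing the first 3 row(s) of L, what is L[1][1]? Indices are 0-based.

L[1][1] = 1

Step 1: L[0][0] = √(1) = 1.
  L[1][0] = (-2) / L[0][0] = -2.
Step 2: L[1][1] = √(1) = 1.
  L[2][0] = (-1) / L[0][0] = -1.
  L[2][1] = (3) / L[1][1] = 3.
Step 3: L[2][2] = √(4) = 2.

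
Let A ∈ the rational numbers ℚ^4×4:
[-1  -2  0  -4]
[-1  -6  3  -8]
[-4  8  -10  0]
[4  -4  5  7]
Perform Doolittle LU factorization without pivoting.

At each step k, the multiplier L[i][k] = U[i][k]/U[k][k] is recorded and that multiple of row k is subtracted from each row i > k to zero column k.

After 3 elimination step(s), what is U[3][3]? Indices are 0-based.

[col 0] pivot -1
  R1 -= 1*R0 → (0, -4, 3, -4)  (L[1][0] := 1)
  R2 -= 4*R0 → (0, 16, -10, 16)  (L[2][0] := 4)
  R3 -= -4*R0 → (0, -12, 5, -9)  (L[3][0] := -4)
[col 1] pivot -4
  R2 -= -4*R1 → (0, 0, 2, 0)  (L[2][1] := -4)
  R3 -= 3*R1 → (0, 0, -4, 3)  (L[3][1] := 3)
[col 2] pivot 2
  R3 -= -2*R2 → (0, 0, 0, 3)  (L[3][2] := -2)

U[3][3] = 3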